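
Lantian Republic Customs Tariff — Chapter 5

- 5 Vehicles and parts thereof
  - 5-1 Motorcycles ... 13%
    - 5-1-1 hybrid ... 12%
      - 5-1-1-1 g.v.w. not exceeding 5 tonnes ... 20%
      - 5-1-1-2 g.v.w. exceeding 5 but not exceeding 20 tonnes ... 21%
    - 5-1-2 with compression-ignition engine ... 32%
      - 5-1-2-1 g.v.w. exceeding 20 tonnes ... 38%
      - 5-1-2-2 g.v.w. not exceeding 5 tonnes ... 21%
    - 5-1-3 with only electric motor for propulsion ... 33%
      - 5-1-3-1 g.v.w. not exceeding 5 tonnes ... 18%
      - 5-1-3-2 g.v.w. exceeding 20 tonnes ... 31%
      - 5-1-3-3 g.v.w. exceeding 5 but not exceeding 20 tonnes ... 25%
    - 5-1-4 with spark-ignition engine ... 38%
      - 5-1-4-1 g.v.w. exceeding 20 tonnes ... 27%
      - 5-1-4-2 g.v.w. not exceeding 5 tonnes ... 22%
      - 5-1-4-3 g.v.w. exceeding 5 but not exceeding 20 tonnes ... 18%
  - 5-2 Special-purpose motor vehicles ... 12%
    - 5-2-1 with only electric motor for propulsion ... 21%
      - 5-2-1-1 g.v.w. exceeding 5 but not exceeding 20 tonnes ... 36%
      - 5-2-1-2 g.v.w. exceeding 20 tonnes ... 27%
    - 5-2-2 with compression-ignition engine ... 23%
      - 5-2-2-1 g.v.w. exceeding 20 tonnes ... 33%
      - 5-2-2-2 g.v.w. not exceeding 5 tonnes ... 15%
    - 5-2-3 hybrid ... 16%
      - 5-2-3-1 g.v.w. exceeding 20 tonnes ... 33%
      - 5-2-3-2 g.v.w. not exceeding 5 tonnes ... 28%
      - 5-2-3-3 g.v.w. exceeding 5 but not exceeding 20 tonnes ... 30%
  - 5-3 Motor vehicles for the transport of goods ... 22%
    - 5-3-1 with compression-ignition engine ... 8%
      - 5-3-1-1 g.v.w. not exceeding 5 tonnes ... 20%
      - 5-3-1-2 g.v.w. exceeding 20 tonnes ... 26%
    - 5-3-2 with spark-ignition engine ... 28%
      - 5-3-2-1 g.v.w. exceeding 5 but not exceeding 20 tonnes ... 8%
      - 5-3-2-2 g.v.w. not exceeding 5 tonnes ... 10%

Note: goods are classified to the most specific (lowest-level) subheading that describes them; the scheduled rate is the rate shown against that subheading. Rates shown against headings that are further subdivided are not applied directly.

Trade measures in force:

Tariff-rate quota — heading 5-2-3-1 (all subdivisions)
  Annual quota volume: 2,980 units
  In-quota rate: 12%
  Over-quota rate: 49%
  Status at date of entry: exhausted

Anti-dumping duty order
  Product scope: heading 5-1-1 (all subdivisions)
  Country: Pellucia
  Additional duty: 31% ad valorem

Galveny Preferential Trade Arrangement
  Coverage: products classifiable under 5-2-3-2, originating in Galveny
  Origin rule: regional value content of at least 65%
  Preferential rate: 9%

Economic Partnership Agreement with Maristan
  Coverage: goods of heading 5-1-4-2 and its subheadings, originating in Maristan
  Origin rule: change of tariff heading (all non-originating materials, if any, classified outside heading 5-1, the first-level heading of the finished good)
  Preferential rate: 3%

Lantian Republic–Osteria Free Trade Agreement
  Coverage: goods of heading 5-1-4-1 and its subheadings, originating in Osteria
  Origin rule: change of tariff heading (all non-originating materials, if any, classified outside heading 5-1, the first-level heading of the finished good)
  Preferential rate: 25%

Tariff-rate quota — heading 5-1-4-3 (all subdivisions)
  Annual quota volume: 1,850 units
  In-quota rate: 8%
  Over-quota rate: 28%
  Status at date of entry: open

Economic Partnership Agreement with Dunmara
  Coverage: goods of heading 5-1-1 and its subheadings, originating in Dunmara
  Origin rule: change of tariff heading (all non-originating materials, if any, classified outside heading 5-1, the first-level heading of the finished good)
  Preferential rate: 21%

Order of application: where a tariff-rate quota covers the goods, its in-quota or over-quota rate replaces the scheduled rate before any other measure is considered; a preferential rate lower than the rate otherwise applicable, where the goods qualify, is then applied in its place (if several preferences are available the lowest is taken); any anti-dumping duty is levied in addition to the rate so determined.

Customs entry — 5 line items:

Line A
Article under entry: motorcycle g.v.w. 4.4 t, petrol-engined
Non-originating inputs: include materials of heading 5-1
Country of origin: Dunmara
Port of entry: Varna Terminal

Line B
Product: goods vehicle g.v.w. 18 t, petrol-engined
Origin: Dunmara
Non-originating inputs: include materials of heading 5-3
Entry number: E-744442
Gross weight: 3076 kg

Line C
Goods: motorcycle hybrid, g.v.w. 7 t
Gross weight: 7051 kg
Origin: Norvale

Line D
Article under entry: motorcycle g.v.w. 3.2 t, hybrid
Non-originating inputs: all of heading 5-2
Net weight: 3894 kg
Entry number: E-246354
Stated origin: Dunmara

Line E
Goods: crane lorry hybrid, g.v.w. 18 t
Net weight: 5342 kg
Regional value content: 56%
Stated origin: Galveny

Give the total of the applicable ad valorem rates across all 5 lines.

Line A: motorcycle → 5-1; petrol-engined → 5-1-4; g.v.w. 4.4 t → 5-1-4-2. Scheduled 22%. Dunmara agreement on 5-1-1: 5-1-4-2 not covered. → 22%.
Line B: goods vehicle → 5-3; petrol-engined → 5-3-2; g.v.w. 18 t → 5-3-2-1. Scheduled 8%. Dunmara agreement on 5-1-1: 5-3-2-1 not covered. → 8%.
Line C: motorcycle → 5-1; hybrid → 5-1-1; g.v.w. 7 t → 5-1-1-2. Scheduled 21%. No special measure applies. → 21%.
Line D: motorcycle → 5-1; hybrid → 5-1-1; g.v.w. 3.2 t → 5-1-1-1. Scheduled 20%. Dunmara agreement on 5-1-1: CTH met → 21% available; preference 21% not lower than 20% → no reduction. → 20%.
Line E: crane lorry → 5-2; hybrid → 5-2-3; g.v.w. 18 t → 5-2-3-3. Scheduled 30%. Galveny agreement on 5-2-3-2: 5-2-3-3 not covered. → 30%.
Sum: 22% + 8% + 21% + 20% + 30% = 101%.

101%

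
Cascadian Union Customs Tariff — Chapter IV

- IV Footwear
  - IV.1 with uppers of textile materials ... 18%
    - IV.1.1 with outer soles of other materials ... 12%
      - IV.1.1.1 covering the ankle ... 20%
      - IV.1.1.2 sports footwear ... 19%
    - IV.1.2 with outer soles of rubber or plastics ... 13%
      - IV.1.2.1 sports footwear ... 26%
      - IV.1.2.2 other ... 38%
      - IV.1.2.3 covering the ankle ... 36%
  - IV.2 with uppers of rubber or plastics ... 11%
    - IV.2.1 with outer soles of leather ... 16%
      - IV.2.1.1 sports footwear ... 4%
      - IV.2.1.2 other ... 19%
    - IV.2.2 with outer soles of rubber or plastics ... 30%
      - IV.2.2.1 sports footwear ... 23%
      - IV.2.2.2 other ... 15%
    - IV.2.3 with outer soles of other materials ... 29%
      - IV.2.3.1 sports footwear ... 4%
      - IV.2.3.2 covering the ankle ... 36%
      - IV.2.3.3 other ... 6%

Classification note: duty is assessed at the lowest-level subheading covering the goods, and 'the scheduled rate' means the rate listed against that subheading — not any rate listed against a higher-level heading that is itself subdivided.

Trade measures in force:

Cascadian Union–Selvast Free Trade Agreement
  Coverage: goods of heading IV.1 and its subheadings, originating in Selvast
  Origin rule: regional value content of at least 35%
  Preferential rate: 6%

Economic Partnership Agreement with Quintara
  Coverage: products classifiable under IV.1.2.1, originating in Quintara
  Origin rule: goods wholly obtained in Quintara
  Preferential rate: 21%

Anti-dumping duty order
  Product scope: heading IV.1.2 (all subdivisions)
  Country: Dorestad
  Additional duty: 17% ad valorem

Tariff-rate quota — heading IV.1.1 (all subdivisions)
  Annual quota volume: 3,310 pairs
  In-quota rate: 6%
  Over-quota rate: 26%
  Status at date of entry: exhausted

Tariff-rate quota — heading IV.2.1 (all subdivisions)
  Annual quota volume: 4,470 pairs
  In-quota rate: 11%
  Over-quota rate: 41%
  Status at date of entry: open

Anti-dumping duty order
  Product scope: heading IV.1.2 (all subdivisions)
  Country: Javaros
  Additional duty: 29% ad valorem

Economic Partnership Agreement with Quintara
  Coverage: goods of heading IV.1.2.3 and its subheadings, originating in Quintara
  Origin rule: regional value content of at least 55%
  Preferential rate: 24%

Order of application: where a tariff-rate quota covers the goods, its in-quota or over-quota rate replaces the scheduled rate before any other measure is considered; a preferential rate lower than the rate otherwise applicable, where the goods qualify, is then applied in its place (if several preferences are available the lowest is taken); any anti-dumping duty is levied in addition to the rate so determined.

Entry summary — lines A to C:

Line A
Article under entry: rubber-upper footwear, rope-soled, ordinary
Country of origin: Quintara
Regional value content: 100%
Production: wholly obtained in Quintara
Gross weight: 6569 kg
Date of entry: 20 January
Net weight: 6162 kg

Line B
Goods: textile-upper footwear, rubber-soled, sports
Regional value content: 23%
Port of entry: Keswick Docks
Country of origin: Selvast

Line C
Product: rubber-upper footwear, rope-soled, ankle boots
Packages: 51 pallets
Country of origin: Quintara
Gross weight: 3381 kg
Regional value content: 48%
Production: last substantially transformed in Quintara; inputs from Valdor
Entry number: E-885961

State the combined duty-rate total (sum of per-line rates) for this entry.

68%

Line A: rubber-upper → IV.2; rope-soled → IV.2.3; ordinary → IV.2.3.3. Scheduled 6%. Quintara agreement on IV.1.2.1: IV.2.3.3 not covered; Quintara agreement on IV.1.2.3: IV.2.3.3 not covered. → 6%.
Line B: textile-upper → IV.1; rubber-soled → IV.1.2; sports → IV.1.2.1. Scheduled 26%. Selvast agreement on IV.1: RVC < 35%. → 26%.
Line C: rubber-upper → IV.2; rope-soled → IV.2.3; ankle boots → IV.2.3.2. Scheduled 36%. Quintara agreement on IV.1.2.1: IV.2.3.2 not covered; Quintara agreement on IV.1.2.3: IV.2.3.2 not covered. → 36%.
Sum: 6% + 26% + 36% = 68%.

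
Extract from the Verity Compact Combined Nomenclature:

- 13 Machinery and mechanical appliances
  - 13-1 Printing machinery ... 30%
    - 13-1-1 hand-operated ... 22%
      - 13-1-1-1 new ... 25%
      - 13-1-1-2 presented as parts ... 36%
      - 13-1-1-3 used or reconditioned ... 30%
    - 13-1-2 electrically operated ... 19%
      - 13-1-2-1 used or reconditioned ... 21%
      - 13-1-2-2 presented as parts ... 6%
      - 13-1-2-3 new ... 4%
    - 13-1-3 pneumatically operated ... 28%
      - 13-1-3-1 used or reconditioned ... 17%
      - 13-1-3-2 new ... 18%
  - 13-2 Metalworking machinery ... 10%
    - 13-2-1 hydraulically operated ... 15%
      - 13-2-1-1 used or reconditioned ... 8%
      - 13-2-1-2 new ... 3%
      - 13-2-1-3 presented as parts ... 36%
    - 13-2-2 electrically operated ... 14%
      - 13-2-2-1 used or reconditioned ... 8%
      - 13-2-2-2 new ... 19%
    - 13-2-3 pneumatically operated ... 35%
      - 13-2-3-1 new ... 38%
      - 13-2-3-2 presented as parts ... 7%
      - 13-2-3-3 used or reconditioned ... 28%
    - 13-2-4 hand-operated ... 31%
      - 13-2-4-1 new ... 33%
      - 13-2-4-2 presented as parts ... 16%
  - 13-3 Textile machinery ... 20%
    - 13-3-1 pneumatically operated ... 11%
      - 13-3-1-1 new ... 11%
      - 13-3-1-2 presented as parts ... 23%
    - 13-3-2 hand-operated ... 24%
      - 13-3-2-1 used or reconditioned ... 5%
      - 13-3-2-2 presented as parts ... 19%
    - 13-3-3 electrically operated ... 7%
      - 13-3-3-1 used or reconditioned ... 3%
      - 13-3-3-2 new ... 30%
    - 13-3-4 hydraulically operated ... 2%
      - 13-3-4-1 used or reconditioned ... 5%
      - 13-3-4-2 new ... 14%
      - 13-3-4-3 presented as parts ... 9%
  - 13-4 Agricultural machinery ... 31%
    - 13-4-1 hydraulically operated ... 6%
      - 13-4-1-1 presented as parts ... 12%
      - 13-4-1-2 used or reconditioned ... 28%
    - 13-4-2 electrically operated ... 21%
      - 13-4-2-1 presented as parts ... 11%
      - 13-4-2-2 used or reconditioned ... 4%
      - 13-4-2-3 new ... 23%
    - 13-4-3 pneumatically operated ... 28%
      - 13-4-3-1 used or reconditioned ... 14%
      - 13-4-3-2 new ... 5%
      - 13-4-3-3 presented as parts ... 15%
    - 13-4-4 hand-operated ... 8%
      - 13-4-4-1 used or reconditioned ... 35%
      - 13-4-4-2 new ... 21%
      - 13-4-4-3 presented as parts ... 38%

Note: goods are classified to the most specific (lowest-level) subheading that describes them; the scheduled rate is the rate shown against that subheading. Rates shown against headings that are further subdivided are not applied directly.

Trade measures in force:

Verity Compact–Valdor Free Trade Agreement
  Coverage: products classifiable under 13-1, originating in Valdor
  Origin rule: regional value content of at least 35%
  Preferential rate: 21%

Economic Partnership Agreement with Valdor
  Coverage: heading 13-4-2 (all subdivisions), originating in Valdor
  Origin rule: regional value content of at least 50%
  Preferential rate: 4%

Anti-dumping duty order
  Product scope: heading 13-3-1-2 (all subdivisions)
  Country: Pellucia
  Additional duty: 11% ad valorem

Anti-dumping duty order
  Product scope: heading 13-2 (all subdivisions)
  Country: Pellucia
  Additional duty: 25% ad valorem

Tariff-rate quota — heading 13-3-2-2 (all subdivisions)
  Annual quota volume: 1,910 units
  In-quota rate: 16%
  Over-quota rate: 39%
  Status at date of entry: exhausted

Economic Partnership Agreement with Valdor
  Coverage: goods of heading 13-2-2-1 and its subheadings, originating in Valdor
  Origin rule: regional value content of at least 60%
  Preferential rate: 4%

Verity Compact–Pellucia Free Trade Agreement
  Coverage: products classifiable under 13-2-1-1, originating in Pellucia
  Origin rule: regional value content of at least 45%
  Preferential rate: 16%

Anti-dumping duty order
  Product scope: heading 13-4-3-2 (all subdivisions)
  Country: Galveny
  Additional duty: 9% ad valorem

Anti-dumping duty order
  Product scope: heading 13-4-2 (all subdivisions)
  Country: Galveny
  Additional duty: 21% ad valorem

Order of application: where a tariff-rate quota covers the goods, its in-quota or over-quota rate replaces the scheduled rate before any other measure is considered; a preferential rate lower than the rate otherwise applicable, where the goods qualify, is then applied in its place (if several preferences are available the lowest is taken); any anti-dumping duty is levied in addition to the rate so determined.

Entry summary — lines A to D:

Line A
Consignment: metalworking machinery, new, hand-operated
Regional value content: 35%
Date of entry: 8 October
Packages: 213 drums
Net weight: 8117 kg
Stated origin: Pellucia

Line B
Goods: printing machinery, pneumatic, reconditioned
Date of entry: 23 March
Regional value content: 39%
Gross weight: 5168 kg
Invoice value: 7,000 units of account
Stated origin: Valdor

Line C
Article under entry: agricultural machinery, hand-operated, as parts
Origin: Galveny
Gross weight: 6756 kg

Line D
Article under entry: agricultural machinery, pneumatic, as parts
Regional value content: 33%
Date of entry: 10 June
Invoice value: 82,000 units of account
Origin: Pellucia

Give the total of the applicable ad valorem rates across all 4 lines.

Line A: metalworking → 13-2; hand-operated → 13-2-4; new → 13-2-4-1. Scheduled 33%. Pellucia agreement on 13-2-1-1: 13-2-4-1 not covered; anti-dumping (Pellucia, 13-2): +25%; total 33% + 25% = 58%. → 58%.
Line B: printing → 13-1; pneumatic → 13-1-3; reconditioned → 13-1-3-1. Scheduled 17%. Valdor agreement on 13-1: RVC ≥ 35% → 21% available; Valdor agreement on 13-4-2: 13-1-3-1 not covered; Valdor agreement on 13-2-2-1: 13-1-3-1 not covered; preference 21% not lower than 17% → no reduction. → 17%.
Line C: agricultural → 13-4; hand-operated → 13-4-4; as parts → 13-4-4-3. Scheduled 38%. No special measure applies. → 38%.
Line D: agricultural → 13-4; pneumatic → 13-4-3; as parts → 13-4-3-3. Scheduled 15%. Pellucia agreement on 13-2-1-1: 13-4-3-3 not covered. → 15%.
Sum: 58% + 17% + 38% + 15% = 128%.

128%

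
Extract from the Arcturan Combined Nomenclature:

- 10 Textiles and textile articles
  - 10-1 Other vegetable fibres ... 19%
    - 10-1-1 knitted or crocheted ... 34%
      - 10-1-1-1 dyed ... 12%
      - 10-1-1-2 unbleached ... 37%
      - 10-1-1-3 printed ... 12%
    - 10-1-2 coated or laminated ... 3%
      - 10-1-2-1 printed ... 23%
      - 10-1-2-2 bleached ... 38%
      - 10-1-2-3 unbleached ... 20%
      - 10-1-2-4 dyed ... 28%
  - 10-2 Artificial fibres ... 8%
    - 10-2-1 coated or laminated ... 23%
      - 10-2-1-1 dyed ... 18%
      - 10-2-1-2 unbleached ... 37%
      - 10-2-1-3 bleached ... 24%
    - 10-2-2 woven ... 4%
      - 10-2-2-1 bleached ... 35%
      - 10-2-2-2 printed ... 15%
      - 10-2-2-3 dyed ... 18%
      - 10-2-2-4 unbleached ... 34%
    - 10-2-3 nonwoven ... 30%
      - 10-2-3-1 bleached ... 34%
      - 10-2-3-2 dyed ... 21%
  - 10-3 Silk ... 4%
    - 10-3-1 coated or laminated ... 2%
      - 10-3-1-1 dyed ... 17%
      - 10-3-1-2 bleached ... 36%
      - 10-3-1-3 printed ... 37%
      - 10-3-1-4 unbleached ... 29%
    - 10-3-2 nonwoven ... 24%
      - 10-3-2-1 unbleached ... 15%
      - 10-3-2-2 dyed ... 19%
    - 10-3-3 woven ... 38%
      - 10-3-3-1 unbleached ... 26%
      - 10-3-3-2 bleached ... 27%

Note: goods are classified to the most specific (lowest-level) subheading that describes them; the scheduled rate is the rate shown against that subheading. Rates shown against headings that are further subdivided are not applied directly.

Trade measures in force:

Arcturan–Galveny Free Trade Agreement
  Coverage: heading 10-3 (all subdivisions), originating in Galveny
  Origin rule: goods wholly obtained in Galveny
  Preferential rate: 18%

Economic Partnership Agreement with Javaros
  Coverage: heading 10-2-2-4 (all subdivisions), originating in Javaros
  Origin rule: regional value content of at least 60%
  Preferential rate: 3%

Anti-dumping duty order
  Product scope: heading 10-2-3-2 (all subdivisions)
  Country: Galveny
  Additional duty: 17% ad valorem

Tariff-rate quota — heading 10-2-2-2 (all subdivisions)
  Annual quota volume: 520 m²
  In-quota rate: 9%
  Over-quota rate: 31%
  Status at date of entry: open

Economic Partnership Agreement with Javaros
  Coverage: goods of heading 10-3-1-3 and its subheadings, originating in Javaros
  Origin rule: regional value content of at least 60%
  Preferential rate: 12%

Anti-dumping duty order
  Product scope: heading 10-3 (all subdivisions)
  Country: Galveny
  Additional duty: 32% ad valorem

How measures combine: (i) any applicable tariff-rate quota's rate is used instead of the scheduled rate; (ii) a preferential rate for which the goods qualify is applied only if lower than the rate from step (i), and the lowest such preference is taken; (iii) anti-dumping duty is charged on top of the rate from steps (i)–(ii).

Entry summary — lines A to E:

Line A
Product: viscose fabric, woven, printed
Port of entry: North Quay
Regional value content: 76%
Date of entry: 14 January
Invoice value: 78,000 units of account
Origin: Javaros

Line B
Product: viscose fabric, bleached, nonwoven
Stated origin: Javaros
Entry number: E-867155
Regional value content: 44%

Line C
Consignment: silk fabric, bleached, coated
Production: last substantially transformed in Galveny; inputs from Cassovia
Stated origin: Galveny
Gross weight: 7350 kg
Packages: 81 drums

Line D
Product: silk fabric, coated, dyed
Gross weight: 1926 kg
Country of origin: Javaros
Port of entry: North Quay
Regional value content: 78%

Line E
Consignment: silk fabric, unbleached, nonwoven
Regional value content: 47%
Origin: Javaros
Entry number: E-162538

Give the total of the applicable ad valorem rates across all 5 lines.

Line A: viscose → 10-2; woven → 10-2-2; printed → 10-2-2-2. Scheduled 15%. quota on 10-2-2-2 open → in-quota 9%; Javaros agreement on 10-2-2-4: 10-2-2-2 not covered; Javaros agreement on 10-3-1-3: 10-2-2-2 not covered. → 9%.
Line B: viscose → 10-2; nonwoven → 10-2-3; bleached → 10-2-3-1. Scheduled 34%. Javaros agreement on 10-2-2-4: 10-2-3-1 not covered; Javaros agreement on 10-3-1-3: 10-2-3-1 not covered. → 34%.
Line C: silk → 10-3; coated → 10-3-1; bleached → 10-3-1-2. Scheduled 36%. Galveny agreement on 10-3: not wholly obtained; anti-dumping (Galveny, 10-3): +32%; total 36% + 32% = 68%. → 68%.
Line D: silk → 10-3; coated → 10-3-1; dyed → 10-3-1-1. Scheduled 17%. Javaros agreement on 10-2-2-4: 10-3-1-1 not covered; Javaros agreement on 10-3-1-3: 10-3-1-1 not covered. → 17%.
Line E: silk → 10-3; nonwoven → 10-3-2; unbleached → 10-3-2-1. Scheduled 15%. Javaros agreement on 10-2-2-4: 10-3-2-1 not covered; Javaros agreement on 10-3-1-3: 10-3-2-1 not covered. → 15%.
Sum: 9% + 34% + 68% + 17% + 15% = 143%.

143%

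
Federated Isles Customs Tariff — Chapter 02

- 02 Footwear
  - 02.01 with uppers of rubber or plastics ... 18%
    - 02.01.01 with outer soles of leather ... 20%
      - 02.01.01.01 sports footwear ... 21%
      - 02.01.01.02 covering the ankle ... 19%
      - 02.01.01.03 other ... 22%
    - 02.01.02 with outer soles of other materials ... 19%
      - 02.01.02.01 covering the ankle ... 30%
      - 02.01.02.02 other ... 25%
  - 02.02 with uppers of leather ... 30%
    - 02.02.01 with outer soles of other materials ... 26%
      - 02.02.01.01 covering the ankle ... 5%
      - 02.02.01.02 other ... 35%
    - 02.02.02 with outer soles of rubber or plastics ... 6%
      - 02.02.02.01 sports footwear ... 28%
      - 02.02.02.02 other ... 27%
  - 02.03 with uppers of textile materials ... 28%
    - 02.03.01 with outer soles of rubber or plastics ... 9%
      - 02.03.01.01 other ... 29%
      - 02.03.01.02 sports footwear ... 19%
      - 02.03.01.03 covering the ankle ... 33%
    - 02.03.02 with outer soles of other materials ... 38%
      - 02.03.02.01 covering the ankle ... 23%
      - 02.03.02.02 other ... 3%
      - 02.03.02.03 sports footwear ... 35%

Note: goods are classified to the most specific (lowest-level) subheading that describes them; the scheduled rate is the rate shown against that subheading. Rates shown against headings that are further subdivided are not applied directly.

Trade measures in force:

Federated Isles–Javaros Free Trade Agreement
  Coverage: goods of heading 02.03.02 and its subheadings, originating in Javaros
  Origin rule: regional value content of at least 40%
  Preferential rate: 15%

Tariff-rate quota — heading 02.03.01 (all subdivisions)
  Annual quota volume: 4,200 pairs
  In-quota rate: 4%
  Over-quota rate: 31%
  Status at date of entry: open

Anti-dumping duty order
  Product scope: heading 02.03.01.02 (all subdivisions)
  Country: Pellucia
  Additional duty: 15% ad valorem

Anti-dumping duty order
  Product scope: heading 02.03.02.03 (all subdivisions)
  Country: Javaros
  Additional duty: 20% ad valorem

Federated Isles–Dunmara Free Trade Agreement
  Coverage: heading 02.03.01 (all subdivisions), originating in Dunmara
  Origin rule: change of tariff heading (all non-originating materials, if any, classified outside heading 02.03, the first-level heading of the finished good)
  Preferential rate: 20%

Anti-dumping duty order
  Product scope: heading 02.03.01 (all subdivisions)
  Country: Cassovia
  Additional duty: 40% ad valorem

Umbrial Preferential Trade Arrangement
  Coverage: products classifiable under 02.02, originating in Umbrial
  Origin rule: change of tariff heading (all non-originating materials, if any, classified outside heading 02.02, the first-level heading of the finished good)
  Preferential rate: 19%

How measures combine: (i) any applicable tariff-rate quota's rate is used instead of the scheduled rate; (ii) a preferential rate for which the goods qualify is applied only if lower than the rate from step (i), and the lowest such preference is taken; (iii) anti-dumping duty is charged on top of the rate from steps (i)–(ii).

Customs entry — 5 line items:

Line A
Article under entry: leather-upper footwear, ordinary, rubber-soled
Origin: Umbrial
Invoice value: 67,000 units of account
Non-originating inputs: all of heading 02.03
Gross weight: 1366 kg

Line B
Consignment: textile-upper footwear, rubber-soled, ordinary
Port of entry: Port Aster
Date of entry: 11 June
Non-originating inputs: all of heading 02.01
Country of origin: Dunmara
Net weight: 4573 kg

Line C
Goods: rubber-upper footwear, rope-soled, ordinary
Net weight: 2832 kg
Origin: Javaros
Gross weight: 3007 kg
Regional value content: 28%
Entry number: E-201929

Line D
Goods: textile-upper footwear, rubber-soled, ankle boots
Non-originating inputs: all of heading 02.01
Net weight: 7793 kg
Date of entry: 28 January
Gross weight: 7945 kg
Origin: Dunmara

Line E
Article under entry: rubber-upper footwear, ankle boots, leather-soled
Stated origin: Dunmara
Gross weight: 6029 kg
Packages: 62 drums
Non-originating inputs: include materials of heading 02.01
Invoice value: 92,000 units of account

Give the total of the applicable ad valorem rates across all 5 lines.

71%

Line A: leather-upper → 02.02; rubber-soled → 02.02.02; ordinary → 02.02.02.02. Scheduled 27%. Umbrial agreement on 02.02: CTH met → 19% available; preferential 19%. → 19%.
Line B: textile-upper → 02.03; rubber-soled → 02.03.01; ordinary → 02.03.01.01. Scheduled 29%. quota on 02.03.01 open → in-quota 4%; Dunmara agreement on 02.03.01: CTH met → 20% available; preference 20% not lower than 4% → no reduction. → 4%.
Line C: rubber-upper → 02.01; rope-soled → 02.01.02; ordinary → 02.01.02.02. Scheduled 25%. Javaros agreement on 02.03.02: 02.01.02.02 not covered. → 25%.
Line D: textile-upper → 02.03; rubber-soled → 02.03.01; ankle boots → 02.03.01.03. Scheduled 33%. quota on 02.03.01 open → in-quota 4%; Dunmara agreement on 02.03.01: CTH met → 20% available; preference 20% not lower than 4% → no reduction. → 4%.
Line E: rubber-upper → 02.01; leather-soled → 02.01.01; ankle boots → 02.01.01.02. Scheduled 19%. Dunmara agreement on 02.03.01: 02.01.01.02 not covered. → 19%.
Sum: 19% + 4% + 25% + 4% + 19% = 71%.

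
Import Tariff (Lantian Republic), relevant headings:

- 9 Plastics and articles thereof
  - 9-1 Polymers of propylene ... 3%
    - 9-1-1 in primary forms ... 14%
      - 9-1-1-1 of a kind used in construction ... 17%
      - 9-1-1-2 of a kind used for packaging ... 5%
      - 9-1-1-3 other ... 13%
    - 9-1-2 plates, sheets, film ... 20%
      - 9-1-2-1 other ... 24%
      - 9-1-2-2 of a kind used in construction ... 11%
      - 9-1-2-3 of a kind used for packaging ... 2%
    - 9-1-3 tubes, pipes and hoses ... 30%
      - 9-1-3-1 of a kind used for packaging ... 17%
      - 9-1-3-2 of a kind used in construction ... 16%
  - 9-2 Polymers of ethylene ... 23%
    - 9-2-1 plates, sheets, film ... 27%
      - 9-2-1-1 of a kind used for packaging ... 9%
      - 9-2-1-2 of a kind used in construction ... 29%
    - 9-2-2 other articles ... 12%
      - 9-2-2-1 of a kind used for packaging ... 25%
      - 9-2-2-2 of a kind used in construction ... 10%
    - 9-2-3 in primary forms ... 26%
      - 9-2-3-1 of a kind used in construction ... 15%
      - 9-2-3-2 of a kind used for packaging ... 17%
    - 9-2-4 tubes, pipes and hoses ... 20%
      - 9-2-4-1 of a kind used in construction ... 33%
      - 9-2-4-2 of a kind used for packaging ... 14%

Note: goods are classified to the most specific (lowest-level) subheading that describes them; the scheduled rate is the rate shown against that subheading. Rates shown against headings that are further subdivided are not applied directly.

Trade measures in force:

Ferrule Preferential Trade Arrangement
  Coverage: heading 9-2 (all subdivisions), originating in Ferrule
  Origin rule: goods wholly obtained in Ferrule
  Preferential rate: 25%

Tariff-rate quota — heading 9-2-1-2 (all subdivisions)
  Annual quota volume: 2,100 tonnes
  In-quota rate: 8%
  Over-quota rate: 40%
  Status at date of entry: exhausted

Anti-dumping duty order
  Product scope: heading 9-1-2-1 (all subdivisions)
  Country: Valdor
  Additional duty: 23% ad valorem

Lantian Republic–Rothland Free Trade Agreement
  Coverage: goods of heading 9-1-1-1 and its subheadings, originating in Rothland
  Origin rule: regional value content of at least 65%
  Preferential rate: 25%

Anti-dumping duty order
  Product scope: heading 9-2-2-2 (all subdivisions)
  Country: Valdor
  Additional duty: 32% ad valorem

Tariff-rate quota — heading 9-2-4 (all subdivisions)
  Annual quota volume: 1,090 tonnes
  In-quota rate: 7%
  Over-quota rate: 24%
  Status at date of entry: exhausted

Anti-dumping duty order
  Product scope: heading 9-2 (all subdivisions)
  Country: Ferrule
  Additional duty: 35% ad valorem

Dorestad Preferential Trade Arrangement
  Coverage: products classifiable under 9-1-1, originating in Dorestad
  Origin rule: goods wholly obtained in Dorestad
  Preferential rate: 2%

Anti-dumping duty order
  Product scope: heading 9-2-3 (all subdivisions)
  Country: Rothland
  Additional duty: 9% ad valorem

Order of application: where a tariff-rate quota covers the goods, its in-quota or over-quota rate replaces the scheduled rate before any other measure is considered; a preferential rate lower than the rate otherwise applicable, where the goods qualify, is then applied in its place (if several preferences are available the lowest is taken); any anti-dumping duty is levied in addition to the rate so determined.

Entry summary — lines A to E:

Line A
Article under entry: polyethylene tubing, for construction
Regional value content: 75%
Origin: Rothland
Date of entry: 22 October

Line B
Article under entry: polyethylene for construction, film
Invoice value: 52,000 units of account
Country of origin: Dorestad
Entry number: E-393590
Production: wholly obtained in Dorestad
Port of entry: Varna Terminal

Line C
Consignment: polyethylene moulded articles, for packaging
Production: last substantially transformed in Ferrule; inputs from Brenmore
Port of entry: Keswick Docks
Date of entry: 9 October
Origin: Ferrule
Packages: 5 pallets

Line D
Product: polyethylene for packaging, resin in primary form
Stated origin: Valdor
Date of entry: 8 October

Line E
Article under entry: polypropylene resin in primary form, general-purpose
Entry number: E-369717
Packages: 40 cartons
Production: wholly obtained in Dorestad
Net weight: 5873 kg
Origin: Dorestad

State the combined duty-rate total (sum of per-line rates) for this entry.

Line A: polyethylene → 9-2; tubing → 9-2-4; for construction → 9-2-4-1. Scheduled 33%. quota on 9-2-4 exhausted → over-quota 24%; Rothland agreement on 9-1-1-1: 9-2-4-1 not covered. → 24%.
Line B: polyethylene → 9-2; film → 9-2-1; for construction → 9-2-1-2. Scheduled 29%. quota on 9-2-1-2 exhausted → over-quota 40%; Dorestad agreement on 9-1-1: 9-2-1-2 not covered. → 40%.
Line C: polyethylene → 9-2; moulded articles → 9-2-2; for packaging → 9-2-2-1. Scheduled 25%. Ferrule agreement on 9-2: not wholly obtained; anti-dumping (Ferrule, 9-2): +35%; total 25% + 35% = 60%. → 60%.
Line D: polyethylene → 9-2; resin in primary form → 9-2-3; for packaging → 9-2-3-2. Scheduled 17%. No special measure applies. → 17%.
Line E: polypropylene → 9-1; resin in primary form → 9-1-1; general-purpose → 9-1-1-3. Scheduled 13%. Dorestad agreement on 9-1-1: wholly obtained → 2% available; preferential 2%. → 2%.
Sum: 24% + 40% + 60% + 17% + 2% = 143%.

143%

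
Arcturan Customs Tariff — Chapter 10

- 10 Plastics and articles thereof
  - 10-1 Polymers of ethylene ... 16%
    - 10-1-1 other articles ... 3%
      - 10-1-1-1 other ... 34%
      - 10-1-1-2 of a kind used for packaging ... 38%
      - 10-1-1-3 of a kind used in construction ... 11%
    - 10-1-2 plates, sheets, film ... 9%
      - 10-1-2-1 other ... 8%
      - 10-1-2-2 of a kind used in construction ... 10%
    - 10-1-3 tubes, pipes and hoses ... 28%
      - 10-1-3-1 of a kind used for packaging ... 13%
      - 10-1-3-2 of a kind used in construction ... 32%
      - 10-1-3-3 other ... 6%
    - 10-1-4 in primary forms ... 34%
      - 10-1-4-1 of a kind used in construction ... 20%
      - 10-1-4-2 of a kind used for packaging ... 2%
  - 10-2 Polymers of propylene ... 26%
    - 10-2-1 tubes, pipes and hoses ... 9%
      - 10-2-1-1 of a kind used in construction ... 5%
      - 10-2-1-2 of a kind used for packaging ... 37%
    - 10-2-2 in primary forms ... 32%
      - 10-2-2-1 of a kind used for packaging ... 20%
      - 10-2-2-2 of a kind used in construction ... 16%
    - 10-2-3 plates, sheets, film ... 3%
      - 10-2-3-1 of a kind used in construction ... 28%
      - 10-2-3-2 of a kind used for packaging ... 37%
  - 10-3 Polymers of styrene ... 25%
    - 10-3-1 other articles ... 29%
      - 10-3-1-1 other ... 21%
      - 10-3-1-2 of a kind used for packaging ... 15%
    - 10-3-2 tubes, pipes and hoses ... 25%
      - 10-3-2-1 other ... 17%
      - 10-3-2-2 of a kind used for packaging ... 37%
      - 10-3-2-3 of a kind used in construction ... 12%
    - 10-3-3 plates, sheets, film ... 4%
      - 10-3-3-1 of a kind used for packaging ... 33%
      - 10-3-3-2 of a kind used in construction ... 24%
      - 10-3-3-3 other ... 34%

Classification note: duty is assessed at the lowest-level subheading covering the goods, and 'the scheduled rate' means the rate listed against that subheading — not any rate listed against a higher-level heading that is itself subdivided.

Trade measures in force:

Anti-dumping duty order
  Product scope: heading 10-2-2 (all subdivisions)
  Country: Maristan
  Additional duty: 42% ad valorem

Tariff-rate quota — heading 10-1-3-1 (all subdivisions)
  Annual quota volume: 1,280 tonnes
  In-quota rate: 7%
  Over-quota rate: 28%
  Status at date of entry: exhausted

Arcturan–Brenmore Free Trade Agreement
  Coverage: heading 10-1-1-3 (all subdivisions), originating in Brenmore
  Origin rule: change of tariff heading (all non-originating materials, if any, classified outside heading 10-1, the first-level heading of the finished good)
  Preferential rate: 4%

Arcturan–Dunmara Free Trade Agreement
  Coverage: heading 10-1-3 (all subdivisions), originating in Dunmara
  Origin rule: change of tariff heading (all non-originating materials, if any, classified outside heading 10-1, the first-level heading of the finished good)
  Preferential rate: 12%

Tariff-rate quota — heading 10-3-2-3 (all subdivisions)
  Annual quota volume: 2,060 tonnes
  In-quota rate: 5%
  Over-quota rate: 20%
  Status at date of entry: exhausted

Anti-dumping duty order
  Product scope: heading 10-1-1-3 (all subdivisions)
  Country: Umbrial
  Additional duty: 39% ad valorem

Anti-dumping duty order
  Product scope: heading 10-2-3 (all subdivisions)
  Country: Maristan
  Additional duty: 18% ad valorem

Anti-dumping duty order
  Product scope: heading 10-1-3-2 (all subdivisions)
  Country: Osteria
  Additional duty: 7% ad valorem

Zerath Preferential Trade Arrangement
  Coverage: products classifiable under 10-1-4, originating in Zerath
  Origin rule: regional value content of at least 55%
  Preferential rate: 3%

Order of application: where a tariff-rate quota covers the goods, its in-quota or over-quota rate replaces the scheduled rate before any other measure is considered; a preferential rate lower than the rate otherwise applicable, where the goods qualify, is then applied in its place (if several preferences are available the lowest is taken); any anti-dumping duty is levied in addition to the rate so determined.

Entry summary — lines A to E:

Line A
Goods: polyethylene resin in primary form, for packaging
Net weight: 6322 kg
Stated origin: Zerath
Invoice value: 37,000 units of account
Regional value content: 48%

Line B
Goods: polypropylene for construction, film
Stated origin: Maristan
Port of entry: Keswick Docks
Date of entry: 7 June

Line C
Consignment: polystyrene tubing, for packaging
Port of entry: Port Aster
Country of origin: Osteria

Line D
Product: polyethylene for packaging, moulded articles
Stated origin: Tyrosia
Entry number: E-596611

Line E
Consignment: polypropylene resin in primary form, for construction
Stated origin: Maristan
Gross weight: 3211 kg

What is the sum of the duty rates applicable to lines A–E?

Line A: polyethylene → 10-1; resin in primary form → 10-1-4; for packaging → 10-1-4-2. Scheduled 2%. Zerath agreement on 10-1-4: RVC < 55%. → 2%.
Line B: polypropylene → 10-2; film → 10-2-3; for construction → 10-2-3-1. Scheduled 28%. anti-dumping (Maristan, 10-2-3): +18%; total 28% + 18% = 46%. → 46%.
Line C: polystyrene → 10-3; tubing → 10-3-2; for packaging → 10-3-2-2. Scheduled 37%. No special measure applies. → 37%.
Line D: polyethylene → 10-1; moulded articles → 10-1-1; for packaging → 10-1-1-2. Scheduled 38%. No special measure applies. → 38%.
Line E: polypropylene → 10-2; resin in primary form → 10-2-2; for construction → 10-2-2-2. Scheduled 16%. anti-dumping (Maristan, 10-2-2): +42%; total 16% + 42% = 58%. → 58%.
Sum: 2% + 46% + 37% + 38% + 58% = 181%.

181%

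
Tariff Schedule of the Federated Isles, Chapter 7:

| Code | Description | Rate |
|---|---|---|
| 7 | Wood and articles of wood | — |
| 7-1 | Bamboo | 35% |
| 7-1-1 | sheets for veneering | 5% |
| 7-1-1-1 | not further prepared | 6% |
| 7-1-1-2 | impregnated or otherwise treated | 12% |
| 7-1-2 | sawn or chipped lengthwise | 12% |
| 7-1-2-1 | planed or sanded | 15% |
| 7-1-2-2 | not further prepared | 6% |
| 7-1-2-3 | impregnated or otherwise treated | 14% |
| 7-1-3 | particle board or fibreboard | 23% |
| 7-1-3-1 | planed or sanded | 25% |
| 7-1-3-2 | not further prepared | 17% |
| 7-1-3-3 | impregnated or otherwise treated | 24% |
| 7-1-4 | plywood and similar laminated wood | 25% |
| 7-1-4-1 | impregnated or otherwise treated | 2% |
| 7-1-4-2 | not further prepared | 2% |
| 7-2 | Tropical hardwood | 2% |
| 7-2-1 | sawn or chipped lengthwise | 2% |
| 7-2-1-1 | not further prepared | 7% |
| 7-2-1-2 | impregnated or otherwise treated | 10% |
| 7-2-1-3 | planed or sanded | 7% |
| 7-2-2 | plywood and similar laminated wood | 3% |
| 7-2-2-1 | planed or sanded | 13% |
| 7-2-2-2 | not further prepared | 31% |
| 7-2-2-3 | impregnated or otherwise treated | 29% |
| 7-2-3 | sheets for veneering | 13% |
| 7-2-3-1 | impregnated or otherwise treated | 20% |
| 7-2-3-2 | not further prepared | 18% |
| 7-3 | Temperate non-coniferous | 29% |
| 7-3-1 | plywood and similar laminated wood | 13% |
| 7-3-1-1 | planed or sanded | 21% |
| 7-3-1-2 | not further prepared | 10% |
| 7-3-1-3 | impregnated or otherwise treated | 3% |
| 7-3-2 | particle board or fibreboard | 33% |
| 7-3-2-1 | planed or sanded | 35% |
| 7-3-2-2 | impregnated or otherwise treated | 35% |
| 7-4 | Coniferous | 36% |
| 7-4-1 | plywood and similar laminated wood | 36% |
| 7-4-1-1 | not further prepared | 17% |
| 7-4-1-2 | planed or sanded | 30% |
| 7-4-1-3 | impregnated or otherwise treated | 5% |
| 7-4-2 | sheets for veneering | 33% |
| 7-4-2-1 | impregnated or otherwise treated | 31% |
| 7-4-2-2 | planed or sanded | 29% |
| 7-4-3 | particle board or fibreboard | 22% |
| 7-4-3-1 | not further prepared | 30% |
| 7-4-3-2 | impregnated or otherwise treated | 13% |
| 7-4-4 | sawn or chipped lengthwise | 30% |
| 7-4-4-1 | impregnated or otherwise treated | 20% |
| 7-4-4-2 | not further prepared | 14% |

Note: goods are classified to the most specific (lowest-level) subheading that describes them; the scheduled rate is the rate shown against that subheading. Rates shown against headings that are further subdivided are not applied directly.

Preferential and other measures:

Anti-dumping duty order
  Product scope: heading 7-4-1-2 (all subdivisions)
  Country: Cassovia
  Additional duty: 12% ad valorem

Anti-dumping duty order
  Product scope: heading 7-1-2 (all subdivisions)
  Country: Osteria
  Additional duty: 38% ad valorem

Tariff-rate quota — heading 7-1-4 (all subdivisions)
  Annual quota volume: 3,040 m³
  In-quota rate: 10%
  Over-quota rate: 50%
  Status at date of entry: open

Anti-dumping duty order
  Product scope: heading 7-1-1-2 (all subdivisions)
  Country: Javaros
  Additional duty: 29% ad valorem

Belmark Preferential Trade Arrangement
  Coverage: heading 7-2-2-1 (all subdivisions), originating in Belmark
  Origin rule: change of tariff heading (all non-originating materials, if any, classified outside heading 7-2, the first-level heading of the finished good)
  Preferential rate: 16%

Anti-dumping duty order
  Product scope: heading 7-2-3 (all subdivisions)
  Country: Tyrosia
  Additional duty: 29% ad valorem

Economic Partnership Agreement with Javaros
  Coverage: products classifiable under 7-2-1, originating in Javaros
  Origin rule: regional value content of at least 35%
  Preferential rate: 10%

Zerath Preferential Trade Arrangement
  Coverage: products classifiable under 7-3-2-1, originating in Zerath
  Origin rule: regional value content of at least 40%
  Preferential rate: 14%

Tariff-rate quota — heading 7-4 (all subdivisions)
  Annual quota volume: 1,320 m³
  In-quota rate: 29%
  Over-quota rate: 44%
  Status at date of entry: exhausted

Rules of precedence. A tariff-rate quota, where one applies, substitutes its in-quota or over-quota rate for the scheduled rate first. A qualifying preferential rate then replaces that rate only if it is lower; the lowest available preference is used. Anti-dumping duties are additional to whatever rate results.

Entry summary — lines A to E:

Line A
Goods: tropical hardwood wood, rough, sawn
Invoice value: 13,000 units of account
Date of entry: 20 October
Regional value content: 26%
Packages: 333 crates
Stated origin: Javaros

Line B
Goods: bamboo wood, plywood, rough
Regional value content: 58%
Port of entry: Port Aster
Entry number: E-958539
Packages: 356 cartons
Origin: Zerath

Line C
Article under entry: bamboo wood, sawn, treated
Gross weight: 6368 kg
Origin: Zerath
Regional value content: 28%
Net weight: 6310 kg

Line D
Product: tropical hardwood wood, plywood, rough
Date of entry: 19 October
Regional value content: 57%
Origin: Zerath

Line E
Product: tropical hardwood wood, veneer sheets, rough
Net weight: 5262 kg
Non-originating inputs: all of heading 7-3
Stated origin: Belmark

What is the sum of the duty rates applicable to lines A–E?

80%

Line A: tropical hardwood → 7-2; sawn → 7-2-1; rough → 7-2-1-1. Scheduled 7%. Javaros agreement on 7-2-1: RVC < 35%. → 7%.
Line B: bamboo → 7-1; plywood → 7-1-4; rough → 7-1-4-2. Scheduled 2%. quota on 7-1-4 open → in-quota 10%; Zerath agreement on 7-3-2-1: 7-1-4-2 not covered. → 10%.
Line C: bamboo → 7-1; sawn → 7-1-2; treated → 7-1-2-3. Scheduled 14%. Zerath agreement on 7-3-2-1: 7-1-2-3 not covered. → 14%.
Line D: tropical hardwood → 7-2; plywood → 7-2-2; rough → 7-2-2-2. Scheduled 31%. Zerath agreement on 7-3-2-1: 7-2-2-2 not covered. → 31%.
Line E: tropical hardwood → 7-2; veneer sheets → 7-2-3; rough → 7-2-3-2. Scheduled 18%. Belmark agreement on 7-2-2-1: 7-2-3-2 not covered. → 18%.
Sum: 7% + 10% + 14% + 31% + 18% = 80%.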